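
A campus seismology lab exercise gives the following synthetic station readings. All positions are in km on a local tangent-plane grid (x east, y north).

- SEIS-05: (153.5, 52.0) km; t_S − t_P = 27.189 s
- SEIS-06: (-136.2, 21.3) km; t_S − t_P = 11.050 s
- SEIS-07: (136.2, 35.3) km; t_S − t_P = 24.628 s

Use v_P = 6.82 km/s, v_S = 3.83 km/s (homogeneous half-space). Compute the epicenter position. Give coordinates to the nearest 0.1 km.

(-64.2, -43.0)

Distance from S−P lag: d = Δt · v_P v_S / (v_P − v_S) = Δt · (6.82·3.83)/(6.82−3.83) ≈ 8.7360·Δt.
So d_SEIS-05 = 237.52, d_SEIS-06 = 96.53, d_SEIS-07 = 215.15 km.
Circle about each station: (x − 153.5)² + (y − 52.0)² = 237.52²; (x + 136.2)² + (y − 21.3)² = 96.53²; (x − 136.2)² + (y − 35.3)² = 215.15².
Subtracting the SEIS-05 equation from the SEIS-06 and SEIS-07 equations removes the quadratic terms:
-579.4 x − 61.4 y = 39835.59
-34.6 x − 33.4 y = 3656.51
Solving the 2×2 system: x ≈ -64.2, y ≈ -43.0 km.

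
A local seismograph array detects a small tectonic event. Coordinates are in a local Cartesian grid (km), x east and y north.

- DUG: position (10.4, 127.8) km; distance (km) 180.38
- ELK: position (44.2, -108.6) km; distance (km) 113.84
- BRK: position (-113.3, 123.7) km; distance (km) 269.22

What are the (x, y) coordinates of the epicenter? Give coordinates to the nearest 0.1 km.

Circle about each station: (x − 10.4)² + (y − 127.8)² = 180.38²; (x − 44.2)² + (y + 108.6)² = 113.84²; (x + 113.3)² + (y − 123.7)² = 269.22².
Subtracting pairs of circle equations eliminates x²+y² and gives linear equations (the radical axes):
67.6 x − 472.8 y = 16884.00
-247.4 x − 8.2 y = -28244.88
Solving the 2×2 system: x ≈ 114.8, y ≈ -19.3 km.
Check against DUG (with the unrounded x, y): √((x − 10.4)²+(y − 127.8)²) = 180.38 ≈ 180.38 km. ✓

114.8 km east, -19.3 km north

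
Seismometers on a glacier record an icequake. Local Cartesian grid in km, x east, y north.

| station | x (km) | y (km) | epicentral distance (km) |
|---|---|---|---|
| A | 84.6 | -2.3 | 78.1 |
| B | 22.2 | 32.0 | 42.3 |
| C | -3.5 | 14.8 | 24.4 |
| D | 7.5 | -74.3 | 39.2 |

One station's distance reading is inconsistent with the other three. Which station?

Solve using three stations at a time. Using A, B, C (subtract circle equations pairwise → linear system) gives (x, y) ≈ (6.7, -7.3).
Distances from that point to each station vs reported:
  A: calculated 78.1 vs reported 78.1 → residual 0.0 km
  B: calculated 42.3 vs reported 42.3 → residual 0.0 km
  C: calculated 24.3 vs reported 24.4 → residual 0.1 km
  D: calculated 67.0 vs reported 39.2 → residual 27.8 km
A, B, C are mutually consistent (residuals ≈ 0); D is off by 27.8 km.

D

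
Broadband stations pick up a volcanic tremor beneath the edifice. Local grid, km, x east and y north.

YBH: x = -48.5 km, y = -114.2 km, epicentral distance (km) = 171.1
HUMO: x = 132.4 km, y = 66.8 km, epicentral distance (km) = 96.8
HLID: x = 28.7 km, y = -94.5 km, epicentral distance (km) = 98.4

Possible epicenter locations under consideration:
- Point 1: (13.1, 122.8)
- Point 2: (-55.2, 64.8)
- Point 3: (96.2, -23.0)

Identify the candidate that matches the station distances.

For each candidate, compare |candidate − station| to the reported distance:
Point 1: residuals YBH 73.8, HUMO 35.0, HLID 119.5 → max 119.5 km
Point 2: residuals YBH 8.0, HUMO 90.8, HLID 81.6 → max 90.8 km
Point 3: residuals YBH 0.1, HUMO 0.0, HLID 0.1 → max 0.1 km
Only Point 3 has all residuals ≈ 0.

Point 3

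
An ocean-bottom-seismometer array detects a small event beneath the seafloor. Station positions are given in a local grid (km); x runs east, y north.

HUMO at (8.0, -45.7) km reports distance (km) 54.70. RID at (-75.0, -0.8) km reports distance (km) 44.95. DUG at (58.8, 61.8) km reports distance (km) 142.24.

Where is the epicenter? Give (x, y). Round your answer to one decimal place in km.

Circle about each station: (x − 8.0)² + (y + 45.7)² = 54.70²; (x + 75.0)² + (y + 0.8)² = 44.95²; (x − 58.8)² + (y − 61.8)² = 142.24².
Subtracting pairs of circle equations eliminates x²+y² and gives linear equations (the radical axes):
-166.0 x + 89.8 y = 4444.74
101.6 x + 215.0 y = -12115.94
Solving the 2×2 system: x ≈ -45.6, y ≈ -34.8 km.

x ≈ -45.6 km, y ≈ -34.8 km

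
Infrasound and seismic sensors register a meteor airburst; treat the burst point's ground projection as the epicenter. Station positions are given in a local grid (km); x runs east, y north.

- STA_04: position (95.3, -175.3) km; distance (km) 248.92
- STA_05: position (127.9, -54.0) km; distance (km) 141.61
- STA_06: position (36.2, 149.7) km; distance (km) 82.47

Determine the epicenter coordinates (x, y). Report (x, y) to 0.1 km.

Circle about each station: (x − 95.3)² + (y + 175.3)² = 248.92²; (x − 127.9)² + (y + 54.0)² = 141.61²; (x − 36.2)² + (y − 149.7)² = 82.47².
Subtracting the STA_04 equation from the STA_05 and STA_06 equations removes the quadratic terms:
65.2 x + 242.6 y = 21370.00
-118.2 x + 650.0 y = 39068.22
Solving the 2×2 system: x ≈ 62.1, y ≈ 71.4 km.

x ≈ 62.1 km, y ≈ 71.4 km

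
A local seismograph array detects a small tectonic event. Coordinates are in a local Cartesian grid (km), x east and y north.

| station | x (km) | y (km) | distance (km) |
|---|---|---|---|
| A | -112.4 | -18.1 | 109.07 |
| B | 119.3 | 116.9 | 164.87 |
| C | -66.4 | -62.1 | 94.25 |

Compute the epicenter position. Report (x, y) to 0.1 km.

x ≈ -7.4 km, y ≈ 11.4 km

Circle about each station: (x + 112.4)² + (y + 18.1)² = 109.07²; (x − 119.3)² + (y − 116.9)² = 164.87²; (x + 66.4)² + (y + 62.1)² = 94.25².
Subtracting the A equation from the B and C equations removes the quadratic terms:
463.4 x + 270.0 y = -349.12
92.0 x − 88.0 y = -1682.80
Solving the 2×2 system: x ≈ -7.4, y ≈ 11.4 km.
Check against A (with the unrounded x, y): √((x + 112.4)²+(y + 18.1)²) = 109.07 ≈ 109.07 km. ✓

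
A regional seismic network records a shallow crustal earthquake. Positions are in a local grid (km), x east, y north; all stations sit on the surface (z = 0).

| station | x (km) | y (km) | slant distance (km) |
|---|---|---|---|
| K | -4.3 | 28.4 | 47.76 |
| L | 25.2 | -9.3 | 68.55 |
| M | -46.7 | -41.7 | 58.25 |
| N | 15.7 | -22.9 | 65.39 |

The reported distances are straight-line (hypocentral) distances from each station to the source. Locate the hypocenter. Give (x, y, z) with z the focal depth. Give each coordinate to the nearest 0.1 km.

(-34.3, 6.6, 30.1)

Each station gives a sphere (x−x_i)² + (y−y_i)² + z² = d_i² (stations at z=0).
Subtracting the K sphere from L and M: z² cancels, leaving linear equations in x and y:
59.0 x − 75.4 y = -2521.60
-84.8 x − 140.2 y = 1982.69
Solving: x ≈ -34.299, y ≈ 6.604 km (keep extra digits for the depth step; rounded: -34.3, 6.6).
Then from the K sphere: z² = 47.76² − (x + 4.3)² − (y − 28.4)² with x = -34.299, y = 6.604, so z ≈ 30.100 ≈ 30.1 km.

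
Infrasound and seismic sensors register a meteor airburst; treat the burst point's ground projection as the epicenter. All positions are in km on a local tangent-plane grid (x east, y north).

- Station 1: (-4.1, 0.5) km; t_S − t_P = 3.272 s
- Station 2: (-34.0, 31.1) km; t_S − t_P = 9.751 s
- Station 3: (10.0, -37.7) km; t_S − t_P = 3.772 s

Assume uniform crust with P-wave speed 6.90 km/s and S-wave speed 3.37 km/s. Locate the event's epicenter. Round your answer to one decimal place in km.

12.7 km east, -13.0 km north

Distance from S−P lag: d = Δt · v_P v_S / (v_P − v_S) = Δt · (6.90·3.37)/(6.90−3.37) ≈ 6.5873·Δt.
So d_Station 1 = 21.55, d_Station 2 = 64.23, d_Station 3 = 24.85 km.
Circle about each station: (x + 4.1)² + (y − 0.5)² = 21.55²; (x + 34.0)² + (y − 31.1)² = 64.23²; (x − 10.0)² + (y + 37.7)² = 24.85².
Subtracting the Station 1 equation from the Station 2 and Station 3 equations removes the quadratic terms:
-59.8 x + 61.2 y = -1554.94
28.2 x − 76.4 y = 1351.11
Solving the 2×2 system: x ≈ 12.7, y ≈ -13.0 km.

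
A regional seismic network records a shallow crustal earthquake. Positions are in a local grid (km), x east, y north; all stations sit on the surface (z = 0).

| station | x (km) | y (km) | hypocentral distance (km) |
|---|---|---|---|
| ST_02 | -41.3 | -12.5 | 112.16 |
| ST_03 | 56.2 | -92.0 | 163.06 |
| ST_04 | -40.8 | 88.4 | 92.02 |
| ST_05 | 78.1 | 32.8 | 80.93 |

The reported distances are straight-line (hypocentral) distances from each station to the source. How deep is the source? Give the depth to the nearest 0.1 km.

Each station gives a sphere (x−x_i)² + (y−y_i)² + z² = d_i² (stations at z=0).
Subtracting the ST_02 sphere from ST_03 and ST_04: z² cancels, leaving linear equations in x and y:
195.0 x − 159.0 y = -4248.20
1.0 x + 201.8 y = 11729.45
Solving: x ≈ 25.505, y ≈ 57.998 km (keep extra digits for the depth step; rounded: 25.5, 58.0).
Then from the ST_02 sphere: z² = 112.16² − (x + 41.3)² − (y + 12.5)² with x = 25.505, y = 57.998, so z ≈ 56.098 ≈ 56.1 km.

depth ≈ 56.1 km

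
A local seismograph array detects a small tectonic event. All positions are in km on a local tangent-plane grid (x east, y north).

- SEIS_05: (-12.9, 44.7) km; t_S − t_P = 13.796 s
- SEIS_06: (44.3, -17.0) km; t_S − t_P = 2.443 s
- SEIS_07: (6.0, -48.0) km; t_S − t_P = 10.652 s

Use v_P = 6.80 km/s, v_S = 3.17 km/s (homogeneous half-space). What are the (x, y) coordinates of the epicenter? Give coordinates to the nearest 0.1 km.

52.3 km east, -4.9 km north

Distance from S−P lag: d = Δt · v_P v_S / (v_P − v_S) = Δt · (6.80·3.17)/(6.80−3.17) ≈ 5.9383·Δt.
So d_SEIS_05 = 81.92, d_SEIS_06 = 14.51, d_SEIS_07 = 63.25 km.
Circle about each station: (x + 12.9)² + (y − 44.7)² = 81.92²; (x − 44.3)² + (y + 17.0)² = 14.51²; (x − 6.0)² + (y + 48.0)² = 63.25².
Subtracting pairs of circle equations eliminates x²+y² and gives linear equations (the radical axes):
114.4 x − 123.4 y = 6587.34
37.8 x − 185.4 y = 2885.82
Solving the 2×2 system: x ≈ 52.3, y ≈ -4.9 km.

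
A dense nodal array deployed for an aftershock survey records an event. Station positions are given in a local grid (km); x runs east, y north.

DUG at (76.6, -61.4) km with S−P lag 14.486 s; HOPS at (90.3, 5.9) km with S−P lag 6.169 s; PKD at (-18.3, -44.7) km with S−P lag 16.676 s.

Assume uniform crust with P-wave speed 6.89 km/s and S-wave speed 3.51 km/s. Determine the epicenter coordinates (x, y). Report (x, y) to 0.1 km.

64.2 km east, 41.5 km north

Distance from S−P lag: d = Δt · v_P v_S / (v_P − v_S) = Δt · (6.89·3.51)/(6.89−3.51) ≈ 7.1550·Δt.
So d_DUG = 103.65, d_HOPS = 44.14, d_PKD = 119.32 km.
Circle about each station: (x − 76.6)² + (y + 61.4)² = 103.65²; (x − 90.3)² + (y − 5.9)² = 44.14²; (x + 18.3)² + (y + 44.7)² = 119.32².
Subtracting pairs of circle equations eliminates x²+y² and gives linear equations (the radical axes):
27.4 x + 134.6 y = 7346.36
-189.8 x + 33.4 y = -10798.48
Solving the 2×2 system: x ≈ 64.2, y ≈ 41.5 km.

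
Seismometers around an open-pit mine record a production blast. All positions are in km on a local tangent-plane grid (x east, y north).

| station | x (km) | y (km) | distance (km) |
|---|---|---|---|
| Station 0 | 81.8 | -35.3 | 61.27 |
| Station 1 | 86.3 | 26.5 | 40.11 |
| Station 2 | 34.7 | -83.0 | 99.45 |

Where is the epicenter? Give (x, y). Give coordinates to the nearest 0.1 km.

(47.7, 15.6)

Circle about each station: (x − 81.8)² + (y + 35.3)² = 61.27²; (x − 86.3)² + (y − 26.5)² = 40.11²; (x − 34.7)² + (y + 83.0)² = 99.45².
Subtracting the Station 0 equation from the Station 1 and Station 2 equations removes the quadratic terms:
9.0 x + 123.6 y = 2357.81
-94.2 x − 95.4 y = -5980.53
Solving the 2×2 system: x ≈ 47.7, y ≈ 15.6 km.
Check against Station 0 (with the unrounded x, y): √((x − 81.8)²+(y + 35.3)²) = 61.28 ≈ 61.27 km. ✓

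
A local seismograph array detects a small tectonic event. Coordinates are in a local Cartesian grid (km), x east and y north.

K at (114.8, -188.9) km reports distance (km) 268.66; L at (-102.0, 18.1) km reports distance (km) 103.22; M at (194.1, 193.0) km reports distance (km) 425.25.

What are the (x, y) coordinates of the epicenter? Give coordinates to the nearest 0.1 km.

(-131.2, -80.9)

Circle about each station: (x − 114.8)² + (y + 188.9)² = 268.66²; (x + 102.0)² + (y − 18.1)² = 103.22²; (x − 194.1)² + (y − 193.0)² = 425.25².
Subtracting the K equation from the L and M equations removes the quadratic terms:
-433.6 x + 414.0 y = 23393.19
158.6 x + 763.8 y = -82597.81
Solving the 2×2 system: x ≈ -131.2, y ≈ -80.9 km.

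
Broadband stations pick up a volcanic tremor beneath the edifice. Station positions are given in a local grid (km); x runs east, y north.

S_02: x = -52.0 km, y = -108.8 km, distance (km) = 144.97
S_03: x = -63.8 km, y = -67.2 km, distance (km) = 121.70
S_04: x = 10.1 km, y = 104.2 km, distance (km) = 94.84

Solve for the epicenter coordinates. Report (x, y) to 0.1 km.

(29.2, 11.3)

Circle about each station: (x + 52.0)² + (y + 108.8)² = 144.97²; (x + 63.8)² + (y + 67.2)² = 121.70²; (x − 10.1)² + (y − 104.2)² = 94.84².
Subtracting pairs of circle equations eliminates x²+y² and gives linear equations (the radical axes):
-23.6 x + 83.2 y = 250.25
124.2 x + 426.0 y = 8439.89
Solving the 2×2 system: x ≈ 29.2, y ≈ 11.3 km.
Check against S_02 (with the unrounded x, y): √((x + 52.0)²+(y + 108.8)²) = 144.98 ≈ 144.97 km. ✓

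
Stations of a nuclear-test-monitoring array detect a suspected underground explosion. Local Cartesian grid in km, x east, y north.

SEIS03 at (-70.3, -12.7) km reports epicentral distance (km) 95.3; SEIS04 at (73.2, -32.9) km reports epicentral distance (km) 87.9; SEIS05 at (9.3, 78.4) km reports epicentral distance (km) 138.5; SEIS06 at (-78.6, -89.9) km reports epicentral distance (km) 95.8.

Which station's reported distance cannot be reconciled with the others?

Solve using three stations at a time. Using SEIS03, SEIS05, SEIS06 (subtract circle equations pairwise → linear system) gives (x, y) ≈ (12.3, -60.0).
Distances from that point to each station vs reported:
  SEIS03: calculated 95.2 vs reported 95.3 → residual 0.1 km
  SEIS04: calculated 66.6 vs reported 87.9 → residual 21.3 km
  SEIS05: calculated 138.4 vs reported 138.5 → residual 0.1 km
  SEIS06: calculated 95.7 vs reported 95.8 → residual 0.1 km
SEIS03, SEIS05, SEIS06 are mutually consistent (residuals ≈ 0); SEIS04 is off by 21.3 km.

SEIS04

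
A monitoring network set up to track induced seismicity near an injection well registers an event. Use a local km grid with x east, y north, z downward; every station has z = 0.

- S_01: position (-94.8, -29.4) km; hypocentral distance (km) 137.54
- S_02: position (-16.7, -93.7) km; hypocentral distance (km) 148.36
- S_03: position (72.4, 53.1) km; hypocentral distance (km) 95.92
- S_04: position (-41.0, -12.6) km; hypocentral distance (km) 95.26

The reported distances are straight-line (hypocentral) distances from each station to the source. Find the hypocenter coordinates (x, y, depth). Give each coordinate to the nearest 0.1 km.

x ≈ 5.5 km, y ≈ 36.9 km, depth ≈ 66.8 km

Each station gives a sphere (x−x_i)² + (y−y_i)² + z² = d_i² (stations at z=0).
Subtracting the S_01 sphere from S_02 and S_03: z² cancels, leaving linear equations in x and y:
156.2 x − 128.6 y = -3886.26
334.4 x + 165.0 y = 7926.58
Solving: x ≈ 5.498, y ≈ 36.898 km (keep extra digits for the depth step; rounded: 5.5, 36.9).
Then from the S_01 sphere: z² = 137.54² − (x + 94.8)² − (y + 29.4)² with x = 5.498, y = 36.898, so z ≈ 66.799 ≈ 66.8 km.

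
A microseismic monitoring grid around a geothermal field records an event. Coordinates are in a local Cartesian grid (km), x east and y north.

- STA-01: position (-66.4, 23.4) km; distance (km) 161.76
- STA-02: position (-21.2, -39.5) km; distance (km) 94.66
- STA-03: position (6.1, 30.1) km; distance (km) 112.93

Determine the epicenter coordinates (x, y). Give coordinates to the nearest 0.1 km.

Circle about each station: (x + 66.4)² + (y − 23.4)² = 161.76²; (x + 21.2)² + (y + 39.5)² = 94.66²; (x − 6.1)² + (y − 30.1)² = 112.93².
Subtracting pairs of circle equations eliminates x²+y² and gives linear equations (the radical axes):
90.4 x − 125.8 y = 14258.95
145.0 x + 13.4 y = 9399.81
Solving the 2×2 system: x ≈ 70.6, y ≈ -62.6 km.

x ≈ 70.6 km, y ≈ -62.6 km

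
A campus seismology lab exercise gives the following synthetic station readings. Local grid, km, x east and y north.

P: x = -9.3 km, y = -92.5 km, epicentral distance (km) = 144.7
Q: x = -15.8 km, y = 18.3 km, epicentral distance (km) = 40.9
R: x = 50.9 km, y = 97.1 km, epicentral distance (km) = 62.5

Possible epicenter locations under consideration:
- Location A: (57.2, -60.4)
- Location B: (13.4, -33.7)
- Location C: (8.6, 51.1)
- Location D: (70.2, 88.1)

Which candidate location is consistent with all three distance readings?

For each candidate, compare |candidate − station| to the reported distance:
Location A: residuals P 70.9, Q 66.4, R 95.1 → max 95.1 km
Location B: residuals P 81.7, Q 18.7, R 73.6 → max 81.7 km
Location C: residuals P 0.0, Q 0.0, R 0.0 → max 0.0 km
Location D: residuals P 52.6, Q 69.9, R 41.2 → max 69.9 km
Only Location C has all residuals ≈ 0.

Location C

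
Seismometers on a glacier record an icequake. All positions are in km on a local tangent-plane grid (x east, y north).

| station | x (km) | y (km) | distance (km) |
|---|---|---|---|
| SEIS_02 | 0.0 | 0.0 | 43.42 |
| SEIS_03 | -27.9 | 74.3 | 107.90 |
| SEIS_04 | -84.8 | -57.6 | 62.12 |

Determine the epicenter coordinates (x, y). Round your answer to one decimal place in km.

-27.5 km east, -33.6 km north

Circle about each station: x² + y² = 43.42²; (x + 27.9)² + (y − 74.3)² = 107.90²; (x + 84.8)² + (y + 57.6)² = 62.12².
Subtracting the SEIS_02 equation from the SEIS_03 and SEIS_04 equations removes the quadratic terms:
-55.8 x + 148.6 y = -3458.21
-169.6 x − 115.2 y = 8535.20
Solving the 2×2 system: x ≈ -27.5, y ≈ -33.6 km.
Check against SEIS_02 (with the unrounded x, y): √(x²+y²) = 43.42 ≈ 43.42 km. ✓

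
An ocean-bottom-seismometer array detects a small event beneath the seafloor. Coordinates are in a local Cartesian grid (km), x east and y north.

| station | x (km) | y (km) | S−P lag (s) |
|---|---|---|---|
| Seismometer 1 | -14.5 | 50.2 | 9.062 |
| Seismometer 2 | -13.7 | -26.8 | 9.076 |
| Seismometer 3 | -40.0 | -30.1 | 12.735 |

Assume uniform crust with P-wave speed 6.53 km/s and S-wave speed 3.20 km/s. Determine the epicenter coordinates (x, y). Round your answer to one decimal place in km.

Distance from S−P lag: d = Δt · v_P v_S / (v_P − v_S) = Δt · (6.53·3.20)/(6.53−3.20) ≈ 6.2751·Δt.
So d_Seismometer 1 = 56.86, d_Seismometer 2 = 56.95, d_Seismometer 3 = 79.91 km.
Circle about each station: (x + 14.5)² + (y − 50.2)² = 56.86²; (x + 13.7)² + (y + 26.8)² = 56.95²; (x + 40.0)² + (y + 30.1)² = 79.91².
Subtracting the Seismometer 1 equation from the Seismometer 2 and Seismometer 3 equations removes the quadratic terms:
1.6 x − 154.0 y = -1834.60
-51.0 x − 160.6 y = -3376.83
Solving the 2×2 system: x ≈ 27.8, y ≈ 12.2 km.
Check against Seismometer 1 (with the unrounded x, y): √((x + 14.5)²+(y − 50.2)²) = 56.85 ≈ 56.86 km. ✓

x ≈ 27.8 km, y ≈ 12.2 km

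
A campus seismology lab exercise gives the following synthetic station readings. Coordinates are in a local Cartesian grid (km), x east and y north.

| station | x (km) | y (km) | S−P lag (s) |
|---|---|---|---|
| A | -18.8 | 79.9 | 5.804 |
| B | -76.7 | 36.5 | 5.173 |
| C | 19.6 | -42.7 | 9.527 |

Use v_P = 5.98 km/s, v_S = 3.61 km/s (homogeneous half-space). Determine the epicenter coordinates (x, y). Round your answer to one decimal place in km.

Distance from S−P lag: d = Δt · v_P v_S / (v_P − v_S) = Δt · (5.98·3.61)/(5.98−3.61) ≈ 9.1088·Δt.
So d_A = 52.87, d_B = 47.12, d_C = 86.78 km.
Circle about each station: (x + 18.8)² + (y − 79.9)² = 52.87²; (x + 76.7)² + (y − 36.5)² = 47.12²; (x − 19.6)² + (y + 42.7)² = 86.78².
Subtracting pairs of circle equations eliminates x²+y² and gives linear equations (the radical axes):
-115.8 x − 86.8 y = 1052.63
76.8 x − 245.2 y = -9265.53
Solving the 2×2 system: x ≈ -30.3, y ≈ 28.3 km.

(-30.3, 28.3)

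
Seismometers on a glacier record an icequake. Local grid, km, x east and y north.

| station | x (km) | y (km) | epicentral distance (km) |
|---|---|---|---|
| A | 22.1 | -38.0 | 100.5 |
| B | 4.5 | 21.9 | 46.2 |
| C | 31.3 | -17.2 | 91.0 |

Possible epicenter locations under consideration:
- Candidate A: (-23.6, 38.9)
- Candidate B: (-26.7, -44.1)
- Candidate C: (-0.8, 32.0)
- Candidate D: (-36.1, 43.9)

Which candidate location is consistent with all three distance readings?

For each candidate, compare |candidate − station| to the reported distance:
Candidate A: residuals A 11.0, B 13.4, C 12.5 → max 13.4 km
Candidate B: residuals A 51.3, B 26.8, C 27.1 → max 51.3 km
Candidate C: residuals A 26.8, B 34.8, C 32.3 → max 34.8 km
Candidate D: residuals A 0.0, B 0.0, C 0.0 → max 0.0 km
Only Candidate D has all residuals ≈ 0.

Candidate D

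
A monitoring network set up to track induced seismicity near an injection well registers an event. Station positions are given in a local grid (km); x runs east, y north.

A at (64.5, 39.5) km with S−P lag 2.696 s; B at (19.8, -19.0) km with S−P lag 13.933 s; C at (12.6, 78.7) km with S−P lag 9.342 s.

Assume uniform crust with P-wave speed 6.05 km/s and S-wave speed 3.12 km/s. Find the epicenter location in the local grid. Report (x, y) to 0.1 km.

Distance from S−P lag: d = Δt · v_P v_S / (v_P − v_S) = Δt · (6.05·3.12)/(6.05−3.12) ≈ 6.4423·Δt.
So d_A = 17.37, d_B = 89.76, d_C = 60.18 km.
Circle about each station: (x − 64.5)² + (y − 39.5)² = 17.37²; (x − 19.8)² + (y + 19.0)² = 89.76²; (x − 12.6)² + (y − 78.7)² = 60.18².
Subtracting the A equation from the B and C equations removes the quadratic terms:
-89.4 x − 117.0 y = -12722.60
-103.8 x + 78.4 y = -2687.97
Solving the 2×2 system: x ≈ 68.5, y ≈ 56.4 km.

x ≈ 68.5 km, y ≈ 56.4 km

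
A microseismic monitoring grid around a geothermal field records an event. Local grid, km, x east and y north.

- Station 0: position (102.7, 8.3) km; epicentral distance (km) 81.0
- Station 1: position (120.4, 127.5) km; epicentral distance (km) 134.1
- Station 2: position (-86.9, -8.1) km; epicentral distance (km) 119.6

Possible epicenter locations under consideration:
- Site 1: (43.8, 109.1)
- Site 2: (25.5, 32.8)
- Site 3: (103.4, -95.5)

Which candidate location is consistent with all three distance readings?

Site 2

For each candidate, compare |candidate − station| to the reported distance:
Site 1: residuals Station 0 35.7, Station 1 55.3, Station 2 56.0 → max 56.0 km
Site 2: residuals Station 0 0.0, Station 1 0.0, Station 2 0.0 → max 0.0 km
Site 3: residuals Station 0 22.8, Station 1 89.5, Station 2 89.8 → max 89.8 km
Only Site 2 has all residuals ≈ 0.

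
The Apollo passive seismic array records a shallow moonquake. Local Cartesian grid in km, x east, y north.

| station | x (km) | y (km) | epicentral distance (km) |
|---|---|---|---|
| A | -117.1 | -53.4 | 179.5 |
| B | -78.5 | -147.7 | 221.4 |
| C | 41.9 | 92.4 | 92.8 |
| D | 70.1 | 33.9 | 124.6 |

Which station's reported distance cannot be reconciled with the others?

A

Solve using three stations at a time. Using B, C, D (subtract circle equations pairwise → linear system) gives (x, y) ≈ (-48.7, 71.8).
Distances from that point to each station vs reported:
  A: calculated 142.6 vs reported 179.5 → residual 36.9 km
  B: calculated 221.5 vs reported 221.4 → residual 0.1 km
  C: calculated 93.0 vs reported 92.8 → residual 0.2 km
  D: calculated 124.7 vs reported 124.6 → residual 0.1 km
B, C, D are mutually consistent (residuals ≈ 0); A is off by 36.9 km.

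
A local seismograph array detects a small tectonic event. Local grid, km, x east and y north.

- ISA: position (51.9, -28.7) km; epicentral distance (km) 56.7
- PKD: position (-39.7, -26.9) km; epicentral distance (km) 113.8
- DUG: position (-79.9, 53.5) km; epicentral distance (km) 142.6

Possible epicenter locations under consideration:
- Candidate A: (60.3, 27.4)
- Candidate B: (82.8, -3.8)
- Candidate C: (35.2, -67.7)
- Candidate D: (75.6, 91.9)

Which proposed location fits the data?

Candidate A

For each candidate, compare |candidate − station| to the reported distance:
Candidate A: residuals ISA 0.0, PKD 0.0, DUG 0.0 → max 0.0 km
Candidate B: residuals ISA 17.0, PKD 10.9, DUG 29.9 → max 29.9 km
Candidate C: residuals ISA 14.3, PKD 28.5, DUG 24.5 → max 28.5 km
Candidate D: residuals ISA 66.2, PKD 51.8, DUG 17.6 → max 66.2 km
Only Candidate A has all residuals ≈ 0.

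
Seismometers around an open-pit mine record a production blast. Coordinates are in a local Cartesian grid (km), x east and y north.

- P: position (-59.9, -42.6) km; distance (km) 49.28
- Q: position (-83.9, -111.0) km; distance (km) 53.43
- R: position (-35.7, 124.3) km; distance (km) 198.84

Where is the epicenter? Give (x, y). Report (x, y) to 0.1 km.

Circle about each station: (x + 59.9)² + (y + 42.6)² = 49.28²; (x + 83.9)² + (y + 111.0)² = 53.43²; (x + 35.7)² + (y − 124.3)² = 198.84².
Subtracting the P equation from the Q and R equations removes the quadratic terms:
-48.0 x − 136.8 y = 13531.19
48.4 x + 333.8 y = -25786.62
Solving the 2×2 system: x ≈ -105.2, y ≈ -62.0 km.

-105.2 km east, -62.0 km north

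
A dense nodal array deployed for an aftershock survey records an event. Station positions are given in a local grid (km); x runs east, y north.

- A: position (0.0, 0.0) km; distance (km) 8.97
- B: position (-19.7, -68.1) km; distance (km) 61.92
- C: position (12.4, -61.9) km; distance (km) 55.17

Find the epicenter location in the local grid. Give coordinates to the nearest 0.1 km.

Circle about each station: x² + y² = 8.97²; (x + 19.7)² + (y + 68.1)² = 61.92²; (x − 12.4)² + (y + 61.9)² = 55.17².
Subtracting the A equation from the B and C equations removes the quadratic terms:
-39.4 x − 136.2 y = 1272.07
24.8 x − 123.8 y = 1022.10
Solving the 2×2 system: x ≈ -2.2, y ≈ -8.7 km.
Check against A (with the unrounded x, y): √(x²+y²) = 8.98 ≈ 8.97 km. ✓

x ≈ -2.2 km, y ≈ -8.7 km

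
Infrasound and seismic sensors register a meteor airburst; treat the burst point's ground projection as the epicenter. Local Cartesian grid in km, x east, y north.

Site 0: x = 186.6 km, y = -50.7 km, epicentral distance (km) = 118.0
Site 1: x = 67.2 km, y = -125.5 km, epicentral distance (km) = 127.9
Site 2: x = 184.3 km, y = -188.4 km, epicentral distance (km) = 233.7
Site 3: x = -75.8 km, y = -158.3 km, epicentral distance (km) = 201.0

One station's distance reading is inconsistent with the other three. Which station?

Site 0

Solve using three stations at a time. Using Site 1, Site 2, Site 3 (subtract circle equations pairwise → linear system) gives (x, y) ≈ (47.1, 0.7).
Distances from that point to each station vs reported:
  Site 0: calculated 148.7 vs reported 118.0 → residual 30.7 km
  Site 1: calculated 127.8 vs reported 127.9 → residual 0.1 km
  Site 2: calculated 233.6 vs reported 233.7 → residual 0.1 km
  Site 3: calculated 200.9 vs reported 201.0 → residual 0.1 km
Site 1, Site 2, Site 3 are mutually consistent (residuals ≈ 0); Site 0 is off by 30.7 km.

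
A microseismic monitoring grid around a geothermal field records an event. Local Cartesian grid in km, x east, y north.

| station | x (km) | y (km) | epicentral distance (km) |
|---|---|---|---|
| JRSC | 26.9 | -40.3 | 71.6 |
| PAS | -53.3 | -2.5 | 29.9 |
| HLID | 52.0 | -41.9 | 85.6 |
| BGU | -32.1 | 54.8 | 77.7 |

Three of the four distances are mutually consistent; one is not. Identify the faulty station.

Solve using three stations at a time. Using PAS, HLID, BGU (subtract circle equations pairwise → linear system) gives (x, y) ≈ (-31.5, -22.9).
Distances from that point to each station vs reported:
  JRSC: calculated 60.9 vs reported 71.6 → residual 10.7 km
  PAS: calculated 29.9 vs reported 29.9 → residual 0.0 km
  HLID: calculated 85.6 vs reported 85.6 → residual 0.0 km
  BGU: calculated 77.7 vs reported 77.7 → residual 0.0 km
PAS, HLID, BGU are mutually consistent (residuals ≈ 0); JRSC is off by 10.7 km.

JRSC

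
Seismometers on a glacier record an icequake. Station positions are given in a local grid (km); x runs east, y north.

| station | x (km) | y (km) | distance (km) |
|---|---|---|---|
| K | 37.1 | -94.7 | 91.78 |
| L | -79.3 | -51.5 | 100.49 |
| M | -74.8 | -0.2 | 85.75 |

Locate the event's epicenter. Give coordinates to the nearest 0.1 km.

(10.7, -6.8)

Circle about each station: (x − 37.1)² + (y + 94.7)² = 91.78²; (x + 79.3)² + (y + 51.5)² = 100.49²; (x + 74.8)² + (y + 0.2)² = 85.75².
Subtracting pairs of circle equations eliminates x²+y² and gives linear equations (the radical axes):
-232.8 x + 86.4 y = -3078.43
-223.8 x + 189.0 y = -3678.91
Solving the 2×2 system: x ≈ 10.7, y ≈ -6.8 km.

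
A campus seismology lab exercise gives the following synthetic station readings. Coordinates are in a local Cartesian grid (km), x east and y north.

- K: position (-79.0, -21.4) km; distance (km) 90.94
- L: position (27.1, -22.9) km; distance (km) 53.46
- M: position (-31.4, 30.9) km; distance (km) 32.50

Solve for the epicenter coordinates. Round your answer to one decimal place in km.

x ≈ 0.2 km, y ≈ 23.3 km

Circle about each station: (x + 79.0)² + (y + 21.4)² = 90.94²; (x − 27.1)² + (y + 22.9)² = 53.46²; (x + 31.4)² + (y − 30.9)² = 32.50².
Subtracting the K equation from the L and M equations removes the quadratic terms:
212.2 x − 3.0 y = -28.03
95.2 x + 104.6 y = 2455.64
Solving the 2×2 system: x ≈ 0.2, y ≈ 23.3 km.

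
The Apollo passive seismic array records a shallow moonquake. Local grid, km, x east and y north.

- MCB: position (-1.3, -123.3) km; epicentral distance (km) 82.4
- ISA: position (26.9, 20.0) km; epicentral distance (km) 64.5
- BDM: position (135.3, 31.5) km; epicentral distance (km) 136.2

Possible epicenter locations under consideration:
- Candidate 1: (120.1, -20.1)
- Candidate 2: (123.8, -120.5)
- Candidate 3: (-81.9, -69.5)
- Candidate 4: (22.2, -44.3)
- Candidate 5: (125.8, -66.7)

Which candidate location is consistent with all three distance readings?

Candidate 4

For each candidate, compare |candidate − station| to the reported distance:
Candidate 1: residuals MCB 76.9, ISA 37.0, BDM 82.4 → max 82.4 km
Candidate 2: residuals MCB 42.7, ISA 106.2, BDM 16.2 → max 106.2 km
Candidate 3: residuals MCB 14.5, ISA 76.4, BDM 103.3 → max 103.3 km
Candidate 4: residuals MCB 0.0, ISA 0.0, BDM 0.0 → max 0.0 km
Candidate 5: residuals MCB 56.7, ISA 67.0, BDM 37.5 → max 67.0 km
Only Candidate 4 has all residuals ≈ 0.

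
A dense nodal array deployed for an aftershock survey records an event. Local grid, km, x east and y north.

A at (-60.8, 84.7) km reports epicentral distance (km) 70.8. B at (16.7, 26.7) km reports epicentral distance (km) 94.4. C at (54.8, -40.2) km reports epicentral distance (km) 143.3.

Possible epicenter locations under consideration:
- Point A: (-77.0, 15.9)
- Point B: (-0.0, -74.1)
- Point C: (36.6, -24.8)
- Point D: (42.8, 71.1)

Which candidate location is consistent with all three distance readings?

Point A

For each candidate, compare |candidate − station| to the reported distance:
Point A: residuals A 0.1, B 0.1, C 0.1 → max 0.1 km
Point B: residuals A 99.2, B 7.8, C 78.9 → max 99.2 km
Point C: residuals A 75.8, B 39.2, C 119.5 → max 119.5 km
Point D: residuals A 33.7, B 42.9, C 31.4 → max 42.9 km
Only Point A has all residuals ≈ 0.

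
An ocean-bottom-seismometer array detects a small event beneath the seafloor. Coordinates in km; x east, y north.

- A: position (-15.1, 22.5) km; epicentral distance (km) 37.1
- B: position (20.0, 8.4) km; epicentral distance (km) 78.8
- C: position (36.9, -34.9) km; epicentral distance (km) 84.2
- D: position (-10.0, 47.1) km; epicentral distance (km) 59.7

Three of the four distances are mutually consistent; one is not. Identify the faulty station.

Solve using three stations at a time. Using A, C, D (subtract circle equations pairwise → linear system) gives (x, y) ≈ (-41.3, -3.7).
Distances from that point to each station vs reported:
  A: calculated 37.0 vs reported 37.1 → residual 0.1 km
  B: calculated 62.5 vs reported 78.8 → residual 16.3 km
  C: calculated 84.2 vs reported 84.2 → residual 0.0 km
  D: calculated 59.7 vs reported 59.7 → residual 0.0 km
A, C, D are mutually consistent (residuals ≈ 0); B is off by 16.3 km.

B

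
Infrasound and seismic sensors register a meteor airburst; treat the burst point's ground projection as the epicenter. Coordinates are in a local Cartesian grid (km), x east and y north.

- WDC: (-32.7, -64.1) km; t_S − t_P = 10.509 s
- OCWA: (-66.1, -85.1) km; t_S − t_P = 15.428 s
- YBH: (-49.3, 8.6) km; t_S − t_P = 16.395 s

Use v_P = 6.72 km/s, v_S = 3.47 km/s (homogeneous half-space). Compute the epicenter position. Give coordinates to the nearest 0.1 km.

(42.7, -64.7)

Distance from S−P lag: d = Δt · v_P v_S / (v_P − v_S) = Δt · (6.72·3.47)/(6.72−3.47) ≈ 7.1749·Δt.
So d_WDC = 75.40, d_OCWA = 110.69, d_YBH = 117.63 km.
Circle about each station: (x + 32.7)² + (y + 64.1)² = 75.40²; (x + 66.1)² + (y + 85.1)² = 110.69²; (x + 49.3)² + (y − 8.6)² = 117.63².
Subtracting the WDC equation from the OCWA and YBH equations removes the quadratic terms:
-66.8 x − 42.0 y = -134.00
-33.2 x + 145.4 y = -10825.31
Solving the 2×2 system: x ≈ 42.7, y ≈ -64.7 km.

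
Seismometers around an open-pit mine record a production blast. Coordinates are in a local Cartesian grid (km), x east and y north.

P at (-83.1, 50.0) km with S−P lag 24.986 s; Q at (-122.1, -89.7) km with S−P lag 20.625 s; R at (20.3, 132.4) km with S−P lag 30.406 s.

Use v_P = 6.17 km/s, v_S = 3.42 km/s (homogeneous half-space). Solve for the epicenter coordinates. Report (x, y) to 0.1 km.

Distance from S−P lag: d = Δt · v_P v_S / (v_P − v_S) = Δt · (6.17·3.42)/(6.17−3.42) ≈ 7.6732·Δt.
So d_P = 191.72, d_Q = 158.26, d_R = 233.31 km.
Circle about each station: (x + 83.1)² + (y − 50.0)² = 191.72²; (x + 122.1)² + (y + 89.7)² = 158.26²; (x − 20.3)² + (y − 132.4)² = 233.31².
Subtracting the P equation from the Q and R equations removes the quadratic terms:
-78.0 x − 279.4 y = 25259.22
206.8 x + 164.8 y = -9140.76
Solving the 2×2 system: x ≈ 35.8, y ≈ -100.4 km.
Check against P (with the unrounded x, y): √((x + 83.1)²+(y − 50.0)²) = 191.73 ≈ 191.72 km. ✓

x ≈ 35.8 km, y ≈ -100.4 km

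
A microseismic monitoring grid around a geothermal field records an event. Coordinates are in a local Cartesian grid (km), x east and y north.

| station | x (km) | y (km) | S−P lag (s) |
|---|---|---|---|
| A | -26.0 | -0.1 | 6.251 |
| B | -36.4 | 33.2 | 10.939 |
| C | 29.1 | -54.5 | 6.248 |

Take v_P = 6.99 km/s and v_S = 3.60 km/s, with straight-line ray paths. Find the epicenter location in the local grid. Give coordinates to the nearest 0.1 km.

Distance from S−P lag: d = Δt · v_P v_S / (v_P − v_S) = Δt · (6.99·3.60)/(6.99−3.60) ≈ 7.4230·Δt.
So d_A = 46.40, d_B = 81.20, d_C = 46.38 km.
Circle about each station: (x + 26.0)² + (y + 0.1)² = 46.40²; (x + 36.4)² + (y − 33.2)² = 81.20²; (x − 29.1)² + (y + 54.5)² = 46.38².
Subtracting the A equation from the B and C equations removes the quadratic terms:
-20.8 x + 66.6 y = -2689.29
110.2 x − 108.8 y = 3142.91
Solving the 2×2 system: x ≈ -16.4, y ≈ -45.5 km.

(-16.4, -45.5)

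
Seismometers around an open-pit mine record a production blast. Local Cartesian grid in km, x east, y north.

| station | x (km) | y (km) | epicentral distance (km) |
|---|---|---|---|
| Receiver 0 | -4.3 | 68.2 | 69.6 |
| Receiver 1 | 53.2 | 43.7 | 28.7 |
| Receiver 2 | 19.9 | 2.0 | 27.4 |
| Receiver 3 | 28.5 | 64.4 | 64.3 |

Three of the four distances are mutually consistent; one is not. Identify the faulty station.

Solve using three stations at a time. Using Receiver 0, Receiver 1, Receiver 2 (subtract circle equations pairwise → linear system) gives (x, y) ≈ (42.8, 17.0).
Distances from that point to each station vs reported:
  Receiver 0: calculated 69.6 vs reported 69.6 → residual 0.0 km
  Receiver 1: calculated 28.7 vs reported 28.7 → residual 0.0 km
  Receiver 2: calculated 27.4 vs reported 27.4 → residual 0.0 km
  Receiver 3: calculated 49.5 vs reported 64.3 → residual 14.8 km
Receiver 0, Receiver 1, Receiver 2 are mutually consistent (residuals ≈ 0); Receiver 3 is off by 14.8 km.

Receiver 3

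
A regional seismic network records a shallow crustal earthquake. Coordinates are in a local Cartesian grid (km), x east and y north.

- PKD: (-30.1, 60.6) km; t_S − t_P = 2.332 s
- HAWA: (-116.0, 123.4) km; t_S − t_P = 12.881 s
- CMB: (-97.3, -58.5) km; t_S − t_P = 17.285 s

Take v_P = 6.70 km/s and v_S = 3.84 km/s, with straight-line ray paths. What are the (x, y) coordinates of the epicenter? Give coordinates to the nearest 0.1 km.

x ≈ -12.3 km, y ≈ 71.7 km

Distance from S−P lag: d = Δt · v_P v_S / (v_P − v_S) = Δt · (6.70·3.84)/(6.70−3.84) ≈ 8.9958·Δt.
So d_PKD = 20.98, d_HAWA = 115.87, d_CMB = 155.49 km.
Circle about each station: (x + 30.1)² + (y − 60.6)² = 20.98²; (x + 116.0)² + (y − 123.4)² = 115.87²; (x + 97.3)² + (y + 58.5)² = 155.49².
Subtracting pairs of circle equations eliminates x²+y² and gives linear equations (the radical axes):
-171.8 x + 125.6 y = 11119.49
-134.4 x − 238.2 y = -15425.81
Solving the 2×2 system: x ≈ -12.3, y ≈ 71.7 km.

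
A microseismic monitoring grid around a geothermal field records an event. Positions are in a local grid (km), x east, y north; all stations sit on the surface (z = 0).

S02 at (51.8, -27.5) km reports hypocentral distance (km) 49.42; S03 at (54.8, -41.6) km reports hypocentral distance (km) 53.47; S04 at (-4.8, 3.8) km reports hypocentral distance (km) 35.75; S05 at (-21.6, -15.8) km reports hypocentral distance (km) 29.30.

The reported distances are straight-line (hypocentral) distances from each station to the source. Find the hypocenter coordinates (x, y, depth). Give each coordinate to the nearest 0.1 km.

Each station gives a sphere (x−x_i)² + (y−y_i)² + z² = d_i² (stations at z=0).
Subtracting the S02 sphere from S03 and S04: z² cancels, leaving linear equations in x and y:
6.0 x − 28.2 y = 877.41
-113.2 x + 62.6 y = -2237.74
Solving: x ≈ 2.904, y ≈ -30.496 km (keep extra digits for the depth step; rounded: 2.9, -30.5).
Then from the S02 sphere: z² = 49.42² − (x − 51.8)² − (y + 27.5)² with x = 2.904, y = -30.496, so z ≈ 6.522 ≈ 6.5 km.
Check against S05 (with the unrounded solution): distance 29.31 ≈ 29.30 km. ✓

(2.9, -30.5, 6.5)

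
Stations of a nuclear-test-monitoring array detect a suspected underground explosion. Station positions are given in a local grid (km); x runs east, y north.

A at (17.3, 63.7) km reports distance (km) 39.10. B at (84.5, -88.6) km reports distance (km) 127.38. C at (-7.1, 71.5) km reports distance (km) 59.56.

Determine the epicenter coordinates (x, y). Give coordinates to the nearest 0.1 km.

Circle about each station: (x − 17.3)² + (y − 63.7)² = 39.10²; (x − 84.5)² + (y + 88.6)² = 127.38²; (x + 7.1)² + (y − 71.5)² = 59.56².
Subtracting the A equation from the B and C equations removes the quadratic terms:
134.4 x − 304.6 y = -4063.62
-48.8 x + 15.6 y = -1212.90
Solving the 2×2 system: x ≈ 33.9, y ≈ 28.3 km.

33.9 km east, 28.3 km north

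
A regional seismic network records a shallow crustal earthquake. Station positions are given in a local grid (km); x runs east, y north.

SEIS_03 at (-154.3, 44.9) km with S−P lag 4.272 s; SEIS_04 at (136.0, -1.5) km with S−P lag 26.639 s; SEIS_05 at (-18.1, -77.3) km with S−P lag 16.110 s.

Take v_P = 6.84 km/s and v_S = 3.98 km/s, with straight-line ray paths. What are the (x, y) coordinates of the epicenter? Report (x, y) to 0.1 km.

Distance from S−P lag: d = Δt · v_P v_S / (v_P − v_S) = Δt · (6.84·3.98)/(6.84−3.98) ≈ 9.5186·Δt.
So d_SEIS_03 = 40.66, d_SEIS_04 = 253.57, d_SEIS_05 = 153.34 km.
Circle about each station: (x + 154.3)² + (y − 44.9)² = 40.66²; (x − 136.0)² + (y + 1.5)² = 253.57²; (x + 18.1)² + (y + 77.3)² = 153.34².
Subtracting the SEIS_03 equation from the SEIS_04 and SEIS_05 equations removes the quadratic terms:
580.6 x − 92.8 y = -69970.76
272.4 x − 244.4 y = -41381.52
Solving the 2×2 system: x ≈ -113.7, y ≈ 42.6 km.

-113.7 km east, 42.6 km north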